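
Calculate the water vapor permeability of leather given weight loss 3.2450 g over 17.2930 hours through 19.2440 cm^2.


Formula: WVP = loss / (area * time)
Substituting: WVP = 3.2450 / (19.2440 * 17.2930)
Result: 0.009751 g/(cm^2*hr)


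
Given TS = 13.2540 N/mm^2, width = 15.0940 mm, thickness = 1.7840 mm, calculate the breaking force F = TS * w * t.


Formula: F = TS * w * t
Substituting: F = 13.2540 * 15.0940 * 1.7840
Result: 356.8997 N


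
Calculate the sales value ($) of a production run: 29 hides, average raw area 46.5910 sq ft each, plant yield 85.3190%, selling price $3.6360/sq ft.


Raw_total = N * avg_area = 29 * 46.5910 = 1351.1390 sq ft
Finished = Raw_total * yield / 100 = 1351.1390 * 85.3190 / 100 = 1152.7783 sq ft
Value = Finished * price = 1152.7783 * 3.6360 = 4191.5018 $


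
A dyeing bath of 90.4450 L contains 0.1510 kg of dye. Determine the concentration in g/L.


Formula: Conc = dye_mass(kg) / volume(L) * 1000
Substituting: Conc = 0.1510 / 90.4450 * 1000
Result: 1.6695 g/L


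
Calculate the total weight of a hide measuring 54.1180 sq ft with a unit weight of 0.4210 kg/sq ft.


Formula: Weight = area * weight_per_sqft
Substituting: Weight = 54.1180 * 0.4210
Result: 22.7837 kg


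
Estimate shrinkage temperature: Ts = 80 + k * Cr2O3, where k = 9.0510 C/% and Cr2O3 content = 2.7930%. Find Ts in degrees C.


Formula: Ts = 80 + k * Cr2O3
Substituting: Ts = 80 + 9.0510 * 2.7930
Result: 105.2794 C


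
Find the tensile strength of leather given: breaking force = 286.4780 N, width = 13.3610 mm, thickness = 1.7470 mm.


Formula: TS = force / (width * thickness)
Substituting: TS = 286.4780 / (13.3610 * 1.7470)
Result: 12.2732 N/mm^2


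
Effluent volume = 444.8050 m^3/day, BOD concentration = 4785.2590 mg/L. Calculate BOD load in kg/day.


Formula: BOD_load = volume * conc / 1000
Substituting: BOD_load = 444.8050 * 4785.2590 / 1000
Result: 2128.5071 kg/day


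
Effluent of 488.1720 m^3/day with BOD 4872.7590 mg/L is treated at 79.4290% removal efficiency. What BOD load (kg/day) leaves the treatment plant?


Load_in = volume * conc / 1000 = 488.1720 * 4872.7590 / 1000 = 2378.7445 kg/day
Removed = Load_in * eff / 100 = 2378.7445 * 79.4290 / 100 = 1889.4130 kg/day
Load_out = Load_in - Removed = 2378.7445 - 1889.4130 = 489.3315 kg/day


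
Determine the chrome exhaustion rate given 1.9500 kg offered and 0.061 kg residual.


Formula: Uptake = (offered - residual) / offered * 100
Substituting: Uptake = (1.9500 - 0.061) / 1.9500 * 100
Result: 96.8718 %


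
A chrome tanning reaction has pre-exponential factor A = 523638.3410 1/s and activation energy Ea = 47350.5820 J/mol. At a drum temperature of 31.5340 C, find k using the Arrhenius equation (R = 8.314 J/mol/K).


T_K = T_C + 273.15 = 31.5340 + 273.15 = 304.6840 K
exponent = -Ea / (R * T_K) = -47350.5820 / (8.314 * 304.6840) = -18.6924
k = A * exp(exponent) = 523638.3410 * exp(-18.6924) = 0.00399038 1/s


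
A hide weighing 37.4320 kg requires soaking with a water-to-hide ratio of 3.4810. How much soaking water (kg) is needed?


Formula: Water = hide_weight * ratio
Substituting: Water = 37.4320 * 3.4810
Result: 130.3008 kg


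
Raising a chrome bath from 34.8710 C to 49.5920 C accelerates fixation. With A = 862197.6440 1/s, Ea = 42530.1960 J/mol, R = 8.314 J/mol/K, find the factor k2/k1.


T1 = 34.8710 + 273.15 = 308.0210 K; T2 = 49.5920 + 273.15 = 322.7420 K
k1 = A * exp(-Ea/(R*T1)) = 862197.6440 * exp(-42530.1960/(8.314*308.0210)) = 0.0528464 1/s
k2 = A * exp(-Ea/(R*T2)) = 862197.6440 * exp(-42530.1960/(8.314*322.7420)) = 0.1127 1/s
k2/k1 = 0.1127 / 0.0528464 = 2.1330


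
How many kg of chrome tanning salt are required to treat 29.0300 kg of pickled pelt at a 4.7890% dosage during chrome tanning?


Formula: Chrome = substrate * pct / 100
Substituting: Chrome = 29.0300 * 4.7890 / 100
Result: 1.3902 kg


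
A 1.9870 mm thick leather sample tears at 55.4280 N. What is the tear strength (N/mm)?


Formula: Tear strength = force / thickness
Substituting: Tear strength = 55.4280 / 1.9870
Result: 27.8953 N/mm


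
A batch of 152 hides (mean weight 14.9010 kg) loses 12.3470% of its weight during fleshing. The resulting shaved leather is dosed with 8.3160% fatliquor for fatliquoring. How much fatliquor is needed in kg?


Total_raw = N * avg_wt = 152 * 14.9010 = 2264.9520 kg
Substrate = Total_raw * (1 - loss/100) = 2264.9520 * (1 - 12.3470/100) = 1985.2984 kg
Fat = Substrate * pct / 100 = 1985.2984 * 8.3160 / 100 = 165.0974 kg


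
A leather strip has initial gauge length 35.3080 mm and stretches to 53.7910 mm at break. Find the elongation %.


Formula: Elongation = (Lf - L0) / L0 * 100
Substituting: Elongation = (53.7910 - 35.3080) / 35.3080 * 100
Result: 52.3479 %


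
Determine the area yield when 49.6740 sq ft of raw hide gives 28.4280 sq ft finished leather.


Formula: Yield = finished / raw * 100
Substituting: Yield = 28.4280 / 49.6740 * 100
Result: 57.2291 %


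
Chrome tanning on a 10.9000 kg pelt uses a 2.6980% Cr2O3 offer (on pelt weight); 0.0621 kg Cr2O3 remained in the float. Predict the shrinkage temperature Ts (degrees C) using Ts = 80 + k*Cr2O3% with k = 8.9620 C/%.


Offered = pelt * offer_pct / 100 = 10.9000 * 2.6980 / 100 = 0.2941 kg
Uptake = offered - residual = 0.2941 - 0.0621 = 0.2320 kg
Cr2O3% on pelt = uptake / pelt * 100 = 0.2320 / 10.9000 * 100 = 2.1283 %
Ts = 80 + k * Cr2O3% = 80 + 8.9620 * 2.1283 = 99.0736 C


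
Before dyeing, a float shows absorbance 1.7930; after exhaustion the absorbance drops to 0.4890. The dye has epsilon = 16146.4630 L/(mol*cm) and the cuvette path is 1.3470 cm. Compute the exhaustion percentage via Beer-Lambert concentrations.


c_initial = A_i / (epsilon * l) = 1.7930 / (16146.4630 * 1.3470) = 8.2439e-05 mol/L
c_final = A_f / (epsilon * l) = 0.4890 / (16146.4630 * 1.3470) = 2.2483e-05 mol/L
Exhaustion = (c_initial - c_final) / c_initial * 100 = (8.2439e-05 - 2.2483e-05) / 8.2439e-05 * 100 = 72.7273 %


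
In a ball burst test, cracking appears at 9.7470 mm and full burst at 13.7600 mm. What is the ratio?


Formula: Ratio = crack / burst
Substituting: Ratio = 9.7470 / 13.7600
Result: 0.7084


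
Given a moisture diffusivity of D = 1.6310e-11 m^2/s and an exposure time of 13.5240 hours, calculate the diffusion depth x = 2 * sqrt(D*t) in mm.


t = 13.5240 hr * 3600 = 48686.4000 s
D * t = 1.6310e-11 * 48686.4000 = 7.9408e-07
x = 2 * sqrt(D*t) = 2 * sqrt(7.9408e-07) = 0.00178222 m = 1.7822 mm


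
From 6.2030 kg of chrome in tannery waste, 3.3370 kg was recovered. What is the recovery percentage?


Formula: Recovery = recovered / input * 100
Substituting: Recovery = 3.3370 / 6.2030 * 100
Result: 53.7966 %


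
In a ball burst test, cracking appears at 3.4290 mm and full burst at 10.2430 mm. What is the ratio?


Formula: Ratio = crack / burst
Substituting: Ratio = 3.4290 / 10.2430
Result: 0.3348


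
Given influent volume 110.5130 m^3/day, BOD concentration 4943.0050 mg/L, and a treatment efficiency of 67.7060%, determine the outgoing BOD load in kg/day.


Load_in = volume * conc / 1000 = 110.5130 * 4943.0050 / 1000 = 546.2663 kg/day
Removed = Load_in * eff / 100 = 546.2663 * 67.7060 / 100 = 369.8551 kg/day
Load_out = Load_in - Removed = 546.2663 - 369.8551 = 176.4112 kg/day


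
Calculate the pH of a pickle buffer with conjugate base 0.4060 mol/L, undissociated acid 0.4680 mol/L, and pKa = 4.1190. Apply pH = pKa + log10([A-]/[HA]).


ratio = [A-] / [HA] = 0.4060 / 0.4680 = 0.8675
log10(ratio) = -0.0617198
pH = pKa + log10(ratio) = 4.1190 - 0.0617198 = 4.0573


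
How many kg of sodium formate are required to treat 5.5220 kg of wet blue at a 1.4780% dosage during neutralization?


Formula: Neutralizer = substrate * pct / 100
Substituting: Neutralizer = 5.5220 * 1.4780 / 100
Result: 0.0816152 kg


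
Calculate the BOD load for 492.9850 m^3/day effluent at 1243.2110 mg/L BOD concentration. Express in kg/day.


Formula: BOD_load = volume * conc / 1000
Substituting: BOD_load = 492.9850 * 1243.2110 / 1000
Result: 612.8844 kg/day


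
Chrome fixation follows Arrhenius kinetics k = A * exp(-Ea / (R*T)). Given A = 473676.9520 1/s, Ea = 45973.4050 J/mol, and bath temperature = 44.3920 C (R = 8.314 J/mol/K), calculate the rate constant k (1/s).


T_K = T_C + 273.15 = 44.3920 + 273.15 = 317.5420 K
exponent = -Ea / (R * T_K) = -45973.4050 / (8.314 * 317.5420) = -17.4139
k = A * exp(exponent) = 473676.9520 * exp(-17.4139) = 0.0129638 1/s


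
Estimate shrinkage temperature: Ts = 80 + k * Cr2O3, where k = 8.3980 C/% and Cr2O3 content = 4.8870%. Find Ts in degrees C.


Formula: Ts = 80 + k * Cr2O3
Substituting: Ts = 80 + 8.3980 * 4.8870
Result: 121.0410 C


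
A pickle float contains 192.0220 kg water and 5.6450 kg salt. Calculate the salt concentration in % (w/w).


Formula: Conc = salt / (water + salt) * 100
Substituting: Conc = 5.6450 / (192.0220 + 5.6450) * 100
Result: 2.8558 %


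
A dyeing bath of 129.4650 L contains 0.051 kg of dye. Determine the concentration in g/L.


Formula: Conc = dye_mass(kg) / volume(L) * 1000
Substituting: Conc = 0.051 / 129.4650 * 1000
Result: 0.3939 g/L


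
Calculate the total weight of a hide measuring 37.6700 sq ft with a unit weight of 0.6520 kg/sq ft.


Formula: Weight = area * weight_per_sqft
Substituting: Weight = 37.6700 * 0.6520
Result: 24.5608 kg


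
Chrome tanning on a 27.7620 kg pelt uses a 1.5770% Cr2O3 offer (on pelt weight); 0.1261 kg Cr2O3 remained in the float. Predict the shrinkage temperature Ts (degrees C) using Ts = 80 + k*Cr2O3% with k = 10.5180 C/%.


Offered = pelt * offer_pct / 100 = 27.7620 * 1.5770 / 100 = 0.4378 kg
Uptake = offered - residual = 0.4378 - 0.1261 = 0.3117 kg
Cr2O3% on pelt = uptake / pelt * 100 = 0.3117 / 27.7620 * 100 = 1.1228 %
Ts = 80 + k * Cr2O3% = 80 + 10.5180 * 1.1228 = 91.8094 C


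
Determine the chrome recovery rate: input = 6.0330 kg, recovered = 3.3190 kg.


Formula: Recovery = recovered / input * 100
Substituting: Recovery = 3.3190 / 6.0330 * 100
Result: 55.0141 %


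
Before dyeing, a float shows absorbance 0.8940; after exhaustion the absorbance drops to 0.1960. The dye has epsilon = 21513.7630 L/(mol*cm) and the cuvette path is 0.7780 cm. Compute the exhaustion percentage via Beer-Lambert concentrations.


c_initial = A_i / (epsilon * l) = 0.8940 / (21513.7630 * 0.7780) = 5.3412e-05 mol/L
c_final = A_f / (epsilon * l) = 0.1960 / (21513.7630 * 0.7780) = 1.1710e-05 mol/L
Exhaustion = (c_initial - c_final) / c_initial * 100 = (5.3412e-05 - 1.1710e-05) / 5.3412e-05 * 100 = 78.0761 %


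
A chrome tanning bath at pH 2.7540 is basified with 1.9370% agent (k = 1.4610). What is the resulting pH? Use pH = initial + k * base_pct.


Formula: pH_final = pH_initial + k * base_pct
Substituting: pH_final = 2.7540 + 1.4610 * 1.9370
Result: 5.5840


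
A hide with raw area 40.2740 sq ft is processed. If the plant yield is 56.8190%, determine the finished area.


Formula: finished = raw * yield / 100
Substituting: finished = 40.2740 * 56.8190 / 100
Result: 22.8833 sq ft


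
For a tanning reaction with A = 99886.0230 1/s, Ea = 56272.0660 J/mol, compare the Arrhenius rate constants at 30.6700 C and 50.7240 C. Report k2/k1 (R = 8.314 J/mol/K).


T1 = 30.6700 + 273.15 = 303.8200 K; T2 = 50.7240 + 273.15 = 323.8740 K
k1 = A * exp(-Ea/(R*T1)) = 99886.0230 * exp(-56272.0660/(8.314*303.8200)) = 2.1111e-05 1/s
k2 = A * exp(-Ea/(R*T2)) = 99886.0230 * exp(-56272.0660/(8.314*323.8740)) = 8.3864e-05 1/s
k2/k1 = 8.3864e-05 / 2.1111e-05 = 3.9725


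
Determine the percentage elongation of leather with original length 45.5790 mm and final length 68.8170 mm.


Formula: Elongation = (Lf - L0) / L0 * 100
Substituting: Elongation = (68.8170 - 45.5790) / 45.5790 * 100
Result: 50.9840 %


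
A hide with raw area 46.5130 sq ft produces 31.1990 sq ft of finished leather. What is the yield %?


Formula: Yield = finished / raw * 100
Substituting: Yield = 31.1990 / 46.5130 * 100
Result: 67.0759 %


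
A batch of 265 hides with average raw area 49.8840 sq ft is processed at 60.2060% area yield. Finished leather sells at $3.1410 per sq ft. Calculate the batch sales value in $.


Raw_total = N * avg_area = 265 * 49.8840 = 13219.2600 sq ft
Finished = Raw_total * yield / 100 = 13219.2600 * 60.2060 / 100 = 7958.7877 sq ft
Value = Finished * price = 7958.7877 * 3.1410 = 24998.5521 $


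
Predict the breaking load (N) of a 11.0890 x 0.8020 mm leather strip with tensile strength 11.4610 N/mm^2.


Formula: F = TS * w * t
Substituting: F = 11.4610 * 11.0890 * 0.8020
Result: 101.9270 N


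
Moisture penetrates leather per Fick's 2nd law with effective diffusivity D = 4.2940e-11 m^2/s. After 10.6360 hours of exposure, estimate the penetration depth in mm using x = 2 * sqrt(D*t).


t = 10.6360 hr * 3600 = 38289.6000 s
D * t = 4.2940e-11 * 38289.6000 = 1.6442e-06
x = 2 * sqrt(D*t) = 2 * sqrt(1.6442e-06) = 0.00256449 m = 2.5645 mm


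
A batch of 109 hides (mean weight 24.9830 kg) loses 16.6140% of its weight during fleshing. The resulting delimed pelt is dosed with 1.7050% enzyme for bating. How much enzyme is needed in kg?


Total_raw = N * avg_wt = 109 * 24.9830 = 2723.1470 kg
Substrate = Total_raw * (1 - loss/100) = 2723.1470 * (1 - 16.6140/100) = 2270.7234 kg
Enzyme = Substrate * pct / 100 = 2270.7234 * 1.7050 / 100 = 38.7158 kg


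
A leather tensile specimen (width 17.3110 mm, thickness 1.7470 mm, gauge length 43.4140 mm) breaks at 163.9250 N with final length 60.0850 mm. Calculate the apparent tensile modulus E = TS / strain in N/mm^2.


TS = F / (w * t) = 163.9250 / (17.3110 * 1.7470) = 5.4204 N/mm^2
strain = (Lf - L0) / L0 = (60.0850 - 43.4140) / 43.4140 = 0.3840
E = TS / strain = 5.4204 / 0.3840 = 14.1156 N/mm^2


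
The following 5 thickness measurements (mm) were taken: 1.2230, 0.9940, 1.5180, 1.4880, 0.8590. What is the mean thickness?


Formula: Average = sum / n
Substituting: Average = 6.0820 / 5
Result: 1.2164 mm


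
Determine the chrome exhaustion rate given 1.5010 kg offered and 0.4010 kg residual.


Formula: Uptake = (offered - residual) / offered * 100
Substituting: Uptake = (1.5010 - 0.4010) / 1.5010 * 100
Result: 73.2845 %


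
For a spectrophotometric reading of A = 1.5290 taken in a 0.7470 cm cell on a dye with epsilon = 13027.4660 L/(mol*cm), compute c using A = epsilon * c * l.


Formula: c = A / (epsilon * l)
Substituting: c = 1.5290 / (13027.4660 * 0.7470)
Result: 1.5712e-04 mol/L


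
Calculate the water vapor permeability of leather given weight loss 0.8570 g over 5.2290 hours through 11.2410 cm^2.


Formula: WVP = loss / (area * time)
Substituting: WVP = 0.8570 / (11.2410 * 5.2290)
Result: 0.01458 g/(cm^2*hr)


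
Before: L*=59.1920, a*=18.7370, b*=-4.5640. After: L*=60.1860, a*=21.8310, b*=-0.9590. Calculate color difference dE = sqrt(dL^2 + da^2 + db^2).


dL = 0.9940, da = 3.0940, db = 3.6050
dE = sqrt(0.9940^2 + 3.0940^2 + 3.6050^2) = 4.8535


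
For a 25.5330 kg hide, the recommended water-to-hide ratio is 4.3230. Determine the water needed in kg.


Formula: Water = hide_weight * ratio
Substituting: Water = 25.5330 * 4.3230
Result: 110.3792 kg


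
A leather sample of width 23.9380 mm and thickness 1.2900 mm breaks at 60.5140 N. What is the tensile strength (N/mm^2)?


Formula: TS = force / (width * thickness)
Substituting: TS = 60.5140 / (23.9380 * 1.2900)
Result: 1.9596 N/mm^2


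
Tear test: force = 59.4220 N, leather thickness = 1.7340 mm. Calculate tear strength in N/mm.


Formula: Tear strength = force / thickness
Substituting: Tear strength = 59.4220 / 1.7340
Result: 34.2687 N/mm


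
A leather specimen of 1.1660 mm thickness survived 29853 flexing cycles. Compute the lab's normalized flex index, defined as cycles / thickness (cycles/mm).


Formula: Index = cycles / thickness
Substituting: Index = 29853 / 1.1660
Result: 25602.9160 cycles/mm


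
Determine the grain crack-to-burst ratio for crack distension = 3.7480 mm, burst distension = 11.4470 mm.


Formula: Ratio = crack / burst
Substituting: Ratio = 3.7480 / 11.4470
Result: 0.3274


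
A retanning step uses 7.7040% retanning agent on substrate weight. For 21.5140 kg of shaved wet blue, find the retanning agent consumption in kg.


Formula: Retan = substrate * pct / 100
Substituting: Retan = 21.5140 * 7.7040 / 100
Result: 1.6574 kg


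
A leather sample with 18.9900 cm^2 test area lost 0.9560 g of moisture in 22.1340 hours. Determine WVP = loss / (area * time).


Formula: WVP = loss / (area * time)
Substituting: WVP = 0.9560 / (18.9900 * 22.1340)
Result: 0.00227443 g/(cm^2*hr)


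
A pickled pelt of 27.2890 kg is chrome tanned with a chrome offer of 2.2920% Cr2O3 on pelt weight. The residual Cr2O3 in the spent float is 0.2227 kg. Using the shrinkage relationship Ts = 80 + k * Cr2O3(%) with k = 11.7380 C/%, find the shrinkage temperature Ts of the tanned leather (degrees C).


Offered = pelt * offer_pct / 100 = 27.2890 * 2.2920 / 100 = 0.6255 kg
Uptake = offered - residual = 0.6255 - 0.2227 = 0.4028 kg
Cr2O3% on pelt = uptake / pelt * 100 = 0.4028 / 27.2890 * 100 = 1.4759 %
Ts = 80 + k * Cr2O3% = 80 + 11.7380 * 1.4759 = 97.3244 C


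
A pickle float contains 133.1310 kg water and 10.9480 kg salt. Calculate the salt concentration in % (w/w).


Formula: Conc = salt / (water + salt) * 100
Substituting: Conc = 10.9480 / (133.1310 + 10.9480) * 100
Result: 7.5986 %


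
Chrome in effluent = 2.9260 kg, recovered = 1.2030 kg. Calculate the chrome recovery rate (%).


Formula: Recovery = recovered / input * 100
Substituting: Recovery = 1.2030 / 2.9260 * 100
Result: 41.1141 %


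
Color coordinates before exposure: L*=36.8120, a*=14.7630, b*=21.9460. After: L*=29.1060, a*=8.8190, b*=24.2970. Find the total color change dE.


dL = -7.7060, da = -5.9440, db = 2.3510
dE = sqrt((-7.7060)^2 + (-5.9440)^2 + 2.3510^2) = 10.0120


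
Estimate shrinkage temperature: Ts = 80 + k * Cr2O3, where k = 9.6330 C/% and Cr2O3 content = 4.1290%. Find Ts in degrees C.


Formula: Ts = 80 + k * Cr2O3
Substituting: Ts = 80 + 9.6330 * 4.1290
Result: 119.7747 C


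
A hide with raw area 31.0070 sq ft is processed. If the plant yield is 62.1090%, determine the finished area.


Formula: finished = raw * yield / 100
Substituting: finished = 31.0070 * 62.1090 / 100
Result: 19.2581 sq ft


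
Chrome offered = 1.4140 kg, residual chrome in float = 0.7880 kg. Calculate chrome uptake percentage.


Formula: Uptake = (offered - residual) / offered * 100
Substituting: Uptake = (1.4140 - 0.7880) / 1.4140 * 100
Result: 44.2716 %


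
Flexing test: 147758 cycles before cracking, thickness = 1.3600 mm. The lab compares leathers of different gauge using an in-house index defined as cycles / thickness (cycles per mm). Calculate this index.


Formula: Index = cycles / thickness
Substituting: Index = 147758 / 1.3600
Result: 108645.5882 cycles/mm


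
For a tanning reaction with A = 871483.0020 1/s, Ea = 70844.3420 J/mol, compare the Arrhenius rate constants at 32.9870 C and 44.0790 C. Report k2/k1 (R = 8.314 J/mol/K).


T1 = 32.9870 + 273.15 = 306.1370 K; T2 = 44.0790 + 273.15 = 317.2290 K
k1 = A * exp(-Ea/(R*T1)) = 871483.0020 * exp(-70844.3420/(8.314*306.1370)) = 7.1122e-07 1/s
k2 = A * exp(-Ea/(R*T2)) = 871483.0020 * exp(-70844.3420/(8.314*317.2290)) = 1.8822e-06 1/s
k2/k1 = 1.8822e-06 / 7.1122e-07 = 2.6465


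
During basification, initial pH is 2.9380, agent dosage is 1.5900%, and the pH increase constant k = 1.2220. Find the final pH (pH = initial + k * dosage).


Formula: pH_final = pH_initial + k * base_pct
Substituting: pH_final = 2.9380 + 1.2220 * 1.5900
Result: 4.8810


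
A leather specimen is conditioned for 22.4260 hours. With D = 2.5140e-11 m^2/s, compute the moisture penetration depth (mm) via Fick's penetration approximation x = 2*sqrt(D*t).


t = 22.4260 hr * 3600 = 80733.6000 s
D * t = 2.5140e-11 * 80733.6000 = 2.0296e-06
x = 2 * sqrt(D*t) = 2 * sqrt(2.0296e-06) = 0.00284931 m = 2.8493 mm


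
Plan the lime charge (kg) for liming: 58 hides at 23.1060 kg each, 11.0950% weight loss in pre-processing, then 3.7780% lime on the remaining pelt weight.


Total_raw = N * avg_wt = 58 * 23.1060 = 1340.1480 kg
Substrate = Total_raw * (1 - loss/100) = 1340.1480 * (1 - 11.0950/100) = 1191.4586 kg
Lime = Substrate * pct / 100 = 1191.4586 * 3.7780 / 100 = 45.0133 kg


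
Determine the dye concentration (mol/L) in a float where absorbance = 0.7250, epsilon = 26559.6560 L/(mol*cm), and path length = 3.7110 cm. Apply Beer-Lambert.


Formula: c = A / (epsilon * l)
Substituting: c = 0.7250 / (26559.6560 * 3.7110)
Result: 7.3557e-06 mol/L


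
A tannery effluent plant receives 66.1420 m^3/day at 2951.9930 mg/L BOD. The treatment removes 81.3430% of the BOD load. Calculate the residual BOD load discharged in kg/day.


Load_in = volume * conc / 1000 = 66.1420 * 2951.9930 / 1000 = 195.2507 kg/day
Removed = Load_in * eff / 100 = 195.2507 * 81.3430 / 100 = 158.8228 kg/day
Load_out = Load_in - Removed = 195.2507 - 158.8228 = 36.4279 kg/day


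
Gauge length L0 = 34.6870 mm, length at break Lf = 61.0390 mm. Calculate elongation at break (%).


Formula: Elongation = (Lf - L0) / L0 * 100
Substituting: Elongation = (61.0390 - 34.6870) / 34.6870 * 100
Result: 75.9708 %


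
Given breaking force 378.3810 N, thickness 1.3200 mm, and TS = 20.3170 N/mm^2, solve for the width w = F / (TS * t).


Formula: w = F / (TS * t)
Substituting: w = 378.3810 / (20.3170 * 1.3200)
Result: 14.1090 mm


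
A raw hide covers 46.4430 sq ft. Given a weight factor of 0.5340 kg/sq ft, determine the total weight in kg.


Formula: Weight = area * weight_per_sqft
Substituting: Weight = 46.4430 * 0.5340
Result: 24.8006 kg


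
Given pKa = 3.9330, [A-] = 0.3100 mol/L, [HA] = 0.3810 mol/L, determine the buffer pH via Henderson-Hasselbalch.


ratio = [A-] / [HA] = 0.3100 / 0.3810 = 0.8136
log10(ratio) = -0.0895633
pH = pKa + log10(ratio) = 3.9330 - 0.0895633 = 3.8434


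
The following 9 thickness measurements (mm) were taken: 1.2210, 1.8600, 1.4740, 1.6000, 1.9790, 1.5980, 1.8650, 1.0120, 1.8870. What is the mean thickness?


Formula: Average = sum / n
Substituting: Average = 14.4960 / 9
Result: 1.6107 mm


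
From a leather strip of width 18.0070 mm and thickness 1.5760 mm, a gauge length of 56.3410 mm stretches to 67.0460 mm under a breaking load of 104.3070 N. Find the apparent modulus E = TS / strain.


TS = F / (w * t) = 104.3070 / (18.0070 * 1.5760) = 3.6755 N/mm^2
strain = (Lf - L0) / L0 = (67.0460 - 56.3410) / 56.3410 = 0.1900
E = TS / strain = 3.6755 / 0.1900 = 19.3443 N/mm^2


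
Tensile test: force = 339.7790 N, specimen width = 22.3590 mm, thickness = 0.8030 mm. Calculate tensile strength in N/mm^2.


Formula: TS = force / (width * thickness)
Substituting: TS = 339.7790 / (22.3590 * 0.8030)
Result: 18.9247 N/mm^2


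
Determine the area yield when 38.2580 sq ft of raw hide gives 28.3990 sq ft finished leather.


Formula: Yield = finished / raw * 100
Substituting: Yield = 28.3990 / 38.2580 * 100
Result: 74.2302 %


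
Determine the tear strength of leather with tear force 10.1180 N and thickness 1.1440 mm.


Formula: Tear strength = force / thickness
Substituting: Tear strength = 10.1180 / 1.1440
Result: 8.8444 N/mm


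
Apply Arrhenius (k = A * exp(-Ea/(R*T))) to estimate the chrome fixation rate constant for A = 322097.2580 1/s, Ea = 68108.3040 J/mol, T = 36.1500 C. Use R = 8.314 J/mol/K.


T_K = T_C + 273.15 = 36.1500 + 273.15 = 309.3000 K
exponent = -Ea / (R * T_K) = -68108.3040 / (8.314 * 309.3000) = -26.4856
k = A * exp(exponent) = 322097.2580 * exp(-26.4856) = 1.0126e-06 1/s


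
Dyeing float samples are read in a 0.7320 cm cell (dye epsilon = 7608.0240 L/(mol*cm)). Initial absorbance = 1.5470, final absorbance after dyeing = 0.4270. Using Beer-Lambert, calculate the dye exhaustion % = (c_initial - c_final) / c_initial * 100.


c_initial = A_i / (epsilon * l) = 1.5470 / (7608.0240 * 0.7320) = 2.7778e-04 mol/L
c_final = A_f / (epsilon * l) = 0.4270 / (7608.0240 * 0.7320) = 7.6673e-05 mol/L
Exhaustion = (c_initial - c_final) / c_initial * 100 = (2.7778e-04 - 7.6673e-05) / 2.7778e-04 * 100 = 72.3982 %


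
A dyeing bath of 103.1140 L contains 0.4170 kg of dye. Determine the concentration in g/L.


Formula: Conc = dye_mass(kg) / volume(L) * 1000
Substituting: Conc = 0.4170 / 103.1140 * 1000
Result: 4.0441 g/L


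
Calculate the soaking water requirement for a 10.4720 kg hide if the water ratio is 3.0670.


Formula: Water = hide_weight * ratio
Substituting: Water = 10.4720 * 3.0670
Result: 32.1176 kg


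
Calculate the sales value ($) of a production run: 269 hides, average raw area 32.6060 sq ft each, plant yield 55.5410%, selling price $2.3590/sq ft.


Raw_total = N * avg_area = 269 * 32.6060 = 8771.0140 sq ft
Finished = Raw_total * yield / 100 = 8771.0140 * 55.5410 / 100 = 4871.5089 sq ft
Value = Finished * price = 4871.5089 * 2.3590 = 11491.8895 $


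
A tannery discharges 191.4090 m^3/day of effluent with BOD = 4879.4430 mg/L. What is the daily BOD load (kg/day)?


Formula: BOD_load = volume * conc / 1000
Substituting: BOD_load = 191.4090 * 4879.4430 / 1000
Result: 933.9693 kg/day


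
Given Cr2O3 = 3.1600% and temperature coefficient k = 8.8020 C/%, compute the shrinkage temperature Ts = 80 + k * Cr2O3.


Formula: Ts = 80 + k * Cr2O3
Substituting: Ts = 80 + 8.8020 * 3.1600
Result: 107.8143 C


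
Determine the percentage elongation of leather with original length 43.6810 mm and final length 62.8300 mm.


Formula: Elongation = (Lf - L0) / L0 * 100
Substituting: Elongation = (62.8300 - 43.6810) / 43.6810 * 100
Result: 43.8383 %


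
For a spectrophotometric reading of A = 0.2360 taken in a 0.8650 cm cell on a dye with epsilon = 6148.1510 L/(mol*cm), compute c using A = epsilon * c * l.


Formula: c = A / (epsilon * l)
Substituting: c = 0.2360 / (6148.1510 * 0.8650)
Result: 4.4376e-05 mol/L


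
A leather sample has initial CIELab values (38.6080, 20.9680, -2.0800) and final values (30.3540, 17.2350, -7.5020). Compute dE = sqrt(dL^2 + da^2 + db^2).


dL = -8.2540, da = -3.7330, db = -5.4220
dE = sqrt((-8.2540)^2 + (-3.7330)^2 + (-5.4220)^2) = 10.5576


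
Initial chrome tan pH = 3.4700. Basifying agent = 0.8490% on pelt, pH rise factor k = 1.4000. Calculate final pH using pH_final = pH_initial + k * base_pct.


Formula: pH_final = pH_initial + k * base_pct
Substituting: pH_final = 3.4700 + 1.4000 * 0.8490
Result: 4.6586


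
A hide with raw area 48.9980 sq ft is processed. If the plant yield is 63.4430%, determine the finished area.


Formula: finished = raw * yield / 100
Substituting: finished = 48.9980 * 63.4430 / 100
Result: 31.0858 sq ft


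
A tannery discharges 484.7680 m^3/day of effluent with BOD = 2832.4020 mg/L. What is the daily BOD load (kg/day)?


Formula: BOD_load = volume * conc / 1000
Substituting: BOD_load = 484.7680 * 2832.4020 / 1000
Result: 1373.0579 kg/day


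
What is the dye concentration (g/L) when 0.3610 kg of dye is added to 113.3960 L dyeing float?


Formula: Conc = dye_mass(kg) / volume(L) * 1000
Substituting: Conc = 0.3610 / 113.3960 * 1000
Result: 3.1835 g/L


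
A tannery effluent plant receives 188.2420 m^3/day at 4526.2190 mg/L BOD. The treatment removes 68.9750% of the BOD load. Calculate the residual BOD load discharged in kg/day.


Load_in = volume * conc / 1000 = 188.2420 * 4526.2190 / 1000 = 852.0245 kg/day
Removed = Load_in * eff / 100 = 852.0245 * 68.9750 / 100 = 587.6839 kg/day
Load_out = Load_in - Removed = 852.0245 - 587.6839 = 264.3406 kg/day


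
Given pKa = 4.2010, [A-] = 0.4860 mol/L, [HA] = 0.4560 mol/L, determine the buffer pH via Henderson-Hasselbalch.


ratio = [A-] / [HA] = 0.4860 / 0.4560 = 1.0658
log10(ratio) = 0.0276714
pH = pKa + log10(ratio) = 4.2010 + 0.0276714 = 4.2287


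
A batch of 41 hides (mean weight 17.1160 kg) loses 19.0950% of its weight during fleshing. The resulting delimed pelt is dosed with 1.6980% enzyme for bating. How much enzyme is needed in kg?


Total_raw = N * avg_wt = 41 * 17.1160 = 701.7560 kg
Substrate = Total_raw * (1 - loss/100) = 701.7560 * (1 - 19.0950/100) = 567.7557 kg
Enzyme = Substrate * pct / 100 = 567.7557 * 1.6980 / 100 = 9.6405 kg


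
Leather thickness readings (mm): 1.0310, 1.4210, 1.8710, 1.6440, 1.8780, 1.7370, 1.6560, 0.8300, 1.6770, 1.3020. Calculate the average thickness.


Formula: Average = sum / n
Substituting: Average = 15.0470 / 10
Result: 1.5047 mm


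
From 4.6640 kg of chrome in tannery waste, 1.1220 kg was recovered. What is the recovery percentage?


Formula: Recovery = recovered / input * 100
Substituting: Recovery = 1.1220 / 4.6640 * 100
Result: 24.0566 %


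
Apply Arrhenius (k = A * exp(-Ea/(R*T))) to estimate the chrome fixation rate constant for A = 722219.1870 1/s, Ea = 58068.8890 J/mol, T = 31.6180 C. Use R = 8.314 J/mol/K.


T_K = T_C + 273.15 = 31.6180 + 273.15 = 304.7680 K
exponent = -Ea / (R * T_K) = -58068.8890 / (8.314 * 304.7680) = -22.9173
k = A * exp(exponent) = 722219.1870 * exp(-22.9173) = 8.0500e-05 1/s


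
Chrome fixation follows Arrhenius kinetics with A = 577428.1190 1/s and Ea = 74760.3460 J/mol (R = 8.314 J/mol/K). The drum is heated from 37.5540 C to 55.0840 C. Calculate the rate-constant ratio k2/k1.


T1 = 37.5540 + 273.15 = 310.7040 K; T2 = 55.0840 + 273.15 = 328.2340 K
k1 = A * exp(-Ea/(R*T1)) = 577428.1190 * exp(-74760.3460/(8.314*310.7040)) = 1.5580e-07 1/s
k2 = A * exp(-Ea/(R*T2)) = 577428.1190 * exp(-74760.3460/(8.314*328.2340)) = 7.3084e-07 1/s
k2/k1 = 7.3084e-07 / 1.5580e-07 = 4.6910


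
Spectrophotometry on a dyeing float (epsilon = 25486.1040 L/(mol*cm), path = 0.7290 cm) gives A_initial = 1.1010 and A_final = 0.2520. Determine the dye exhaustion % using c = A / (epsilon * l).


c_initial = A_i / (epsilon * l) = 1.1010 / (25486.1040 * 0.7290) = 5.9259e-05 mol/L
c_final = A_f / (epsilon * l) = 0.2520 / (25486.1040 * 0.7290) = 1.3563e-05 mol/L
Exhaustion = (c_initial - c_final) / c_initial * 100 = (5.9259e-05 - 1.3563e-05) / 5.9259e-05 * 100 = 77.1117 %


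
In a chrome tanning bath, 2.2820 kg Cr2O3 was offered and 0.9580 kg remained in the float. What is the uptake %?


Formula: Uptake = (offered - residual) / offered * 100
Substituting: Uptake = (2.2820 - 0.9580) / 2.2820 * 100
Result: 58.0193 %


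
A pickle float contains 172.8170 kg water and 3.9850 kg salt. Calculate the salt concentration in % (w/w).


Formula: Conc = salt / (water + salt) * 100
Substituting: Conc = 3.9850 / (172.8170 + 3.9850) * 100
Result: 2.2539 %


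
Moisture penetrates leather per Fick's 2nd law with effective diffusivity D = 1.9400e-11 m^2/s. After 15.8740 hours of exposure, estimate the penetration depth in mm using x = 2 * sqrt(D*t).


t = 15.8740 hr * 3600 = 57146.4000 s
D * t = 1.9400e-11 * 57146.4000 = 1.1086e-06
x = 2 * sqrt(D*t) = 2 * sqrt(1.1086e-06) = 0.00210584 m = 2.1058 mm


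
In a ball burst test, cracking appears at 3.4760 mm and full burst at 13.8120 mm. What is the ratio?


Formula: Ratio = crack / burst
Substituting: Ratio = 3.4760 / 13.8120
Result: 0.2517


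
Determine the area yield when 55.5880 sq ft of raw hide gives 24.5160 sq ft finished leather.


Formula: Yield = finished / raw * 100
Substituting: Yield = 24.5160 / 55.5880 * 100
Result: 44.1030 %


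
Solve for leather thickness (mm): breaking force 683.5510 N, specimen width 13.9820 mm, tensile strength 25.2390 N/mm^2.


Formula: t = F / (TS * w)
Substituting: t = 683.5510 / (25.2390 * 13.9820)
Result: 1.9370 mm


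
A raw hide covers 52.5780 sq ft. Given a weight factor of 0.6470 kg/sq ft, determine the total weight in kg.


Formula: Weight = area * weight_per_sqft
Substituting: Weight = 52.5780 * 0.6470
Result: 34.0180 kg


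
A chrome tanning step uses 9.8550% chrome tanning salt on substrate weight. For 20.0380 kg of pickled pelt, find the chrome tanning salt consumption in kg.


Formula: Chrome = substrate * pct / 100
Substituting: Chrome = 20.0380 * 9.8550 / 100
Result: 1.9747 kg


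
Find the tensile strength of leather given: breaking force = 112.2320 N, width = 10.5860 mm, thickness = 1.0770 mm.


Formula: TS = force / (width * thickness)
Substituting: TS = 112.2320 / (10.5860 * 1.0770)
Result: 9.8439 N/mm^2


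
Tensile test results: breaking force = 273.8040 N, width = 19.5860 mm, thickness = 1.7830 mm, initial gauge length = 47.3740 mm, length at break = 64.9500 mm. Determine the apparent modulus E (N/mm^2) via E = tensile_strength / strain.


TS = F / (w * t) = 273.8040 / (19.5860 * 1.7830) = 7.8405 N/mm^2
strain = (Lf - L0) / L0 = (64.9500 - 47.3740) / 47.3740 = 0.3710
E = TS / strain = 7.8405 / 0.3710 = 21.1331 N/mm^2


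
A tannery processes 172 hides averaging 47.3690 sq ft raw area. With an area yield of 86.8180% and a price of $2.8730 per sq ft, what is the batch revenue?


Raw_total = N * avg_area = 172 * 47.3690 = 8147.4680 sq ft
Finished = Raw_total * yield / 100 = 8147.4680 * 86.8180 / 100 = 7073.4688 sq ft
Value = Finished * price = 7073.4688 * 2.8730 = 20322.0758 $


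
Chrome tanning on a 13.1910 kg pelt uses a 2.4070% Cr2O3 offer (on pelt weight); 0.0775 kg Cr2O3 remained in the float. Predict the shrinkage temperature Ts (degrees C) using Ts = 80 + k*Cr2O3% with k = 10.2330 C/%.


Offered = pelt * offer_pct / 100 = 13.1910 * 2.4070 / 100 = 0.3175 kg
Uptake = offered - residual = 0.3175 - 0.0775 = 0.2400 kg
Cr2O3% on pelt = uptake / pelt * 100 = 0.2400 / 13.1910 * 100 = 1.8195 %
Ts = 80 + k * Cr2O3% = 80 + 10.2330 * 1.8195 = 98.6187 C


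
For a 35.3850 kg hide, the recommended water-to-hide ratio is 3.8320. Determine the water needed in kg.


Formula: Water = hide_weight * ratio
Substituting: Water = 35.3850 * 3.8320
Result: 135.5953 kg


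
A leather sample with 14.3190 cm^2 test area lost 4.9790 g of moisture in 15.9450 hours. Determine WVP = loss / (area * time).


Formula: WVP = loss / (area * time)
Substituting: WVP = 4.9790 / (14.3190 * 15.9450)
Result: 0.0218075 g/(cm^2*hr)


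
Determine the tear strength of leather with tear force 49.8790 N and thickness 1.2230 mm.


Formula: Tear strength = force / thickness
Substituting: Tear strength = 49.8790 / 1.2230
Result: 40.7841 N/mm


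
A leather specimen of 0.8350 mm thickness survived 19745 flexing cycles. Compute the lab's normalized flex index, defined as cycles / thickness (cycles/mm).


Formula: Index = cycles / thickness
Substituting: Index = 19745 / 0.8350
Result: 23646.7066 cycles/mm


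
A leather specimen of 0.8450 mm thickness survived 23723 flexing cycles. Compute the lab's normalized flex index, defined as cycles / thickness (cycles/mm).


Formula: Index = cycles / thickness
Substituting: Index = 23723 / 0.8450
Result: 28074.5562 cycles/mm


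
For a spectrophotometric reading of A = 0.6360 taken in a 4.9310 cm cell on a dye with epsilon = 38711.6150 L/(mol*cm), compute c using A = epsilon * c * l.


Formula: c = A / (epsilon * l)
Substituting: c = 0.6360 / (38711.6150 * 4.9310)
Result: 3.3318e-06 mol/L


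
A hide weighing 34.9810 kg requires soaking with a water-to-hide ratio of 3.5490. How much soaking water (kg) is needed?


Formula: Water = hide_weight * ratio
Substituting: Water = 34.9810 * 3.5490
Result: 124.1476 kg


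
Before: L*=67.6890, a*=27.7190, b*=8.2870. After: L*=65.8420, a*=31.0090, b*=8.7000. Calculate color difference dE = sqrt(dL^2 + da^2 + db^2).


dL = -1.8470, da = 3.2900, db = 0.4130
dE = sqrt((-1.8470)^2 + 3.2900^2 + 0.4130^2) = 3.7955


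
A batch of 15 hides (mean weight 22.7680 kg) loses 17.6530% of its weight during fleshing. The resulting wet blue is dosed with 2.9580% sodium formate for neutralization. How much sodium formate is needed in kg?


Total_raw = N * avg_wt = 15 * 22.7680 = 341.5200 kg
Substrate = Total_raw * (1 - loss/100) = 341.5200 * (1 - 17.6530/100) = 281.2315 kg
Neutralizer = Substrate * pct / 100 = 281.2315 * 2.9580 / 100 = 8.3188 kg


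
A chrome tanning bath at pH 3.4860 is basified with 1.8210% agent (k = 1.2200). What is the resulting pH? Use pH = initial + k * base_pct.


Formula: pH_final = pH_initial + k * base_pct
Substituting: pH_final = 3.4860 + 1.2200 * 1.8210
Result: 5.7076


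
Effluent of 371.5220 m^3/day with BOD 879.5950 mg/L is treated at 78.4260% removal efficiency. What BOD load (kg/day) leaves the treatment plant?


Load_in = volume * conc / 1000 = 371.5220 * 879.5950 / 1000 = 326.7889 kg/day
Removed = Load_in * eff / 100 = 326.7889 * 78.4260 / 100 = 256.2875 kg/day
Load_out = Load_in - Removed = 326.7889 - 256.2875 = 70.5014 kg/day


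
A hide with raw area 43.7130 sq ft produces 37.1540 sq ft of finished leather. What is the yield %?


Formula: Yield = finished / raw * 100
Substituting: Yield = 37.1540 / 43.7130 * 100
Result: 84.9953 %


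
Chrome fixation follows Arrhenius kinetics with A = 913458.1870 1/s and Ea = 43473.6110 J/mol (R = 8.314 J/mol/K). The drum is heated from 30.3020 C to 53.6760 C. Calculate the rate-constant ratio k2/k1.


T1 = 30.3020 + 273.15 = 303.4520 K; T2 = 53.6760 + 273.15 = 326.8260 K
k1 = A * exp(-Ea/(R*T1)) = 913458.1870 * exp(-43473.6110/(8.314*303.4520)) = 0.0299984 1/s
k2 = A * exp(-Ea/(R*T2)) = 913458.1870 * exp(-43473.6110/(8.314*326.8260)) = 0.1029 1/s
k2/k1 = 0.1029 / 0.0299984 = 3.4294


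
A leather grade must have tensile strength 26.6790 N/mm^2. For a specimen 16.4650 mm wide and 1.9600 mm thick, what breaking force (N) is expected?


Formula: F = TS * w * t
Substituting: F = 26.6790 * 16.4650 * 1.9600
Result: 860.9687 N


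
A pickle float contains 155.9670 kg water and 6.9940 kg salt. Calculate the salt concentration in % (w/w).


Formula: Conc = salt / (water + salt) * 100
Substituting: Conc = 6.9940 / (155.9670 + 6.9940) * 100
Result: 4.2918 %


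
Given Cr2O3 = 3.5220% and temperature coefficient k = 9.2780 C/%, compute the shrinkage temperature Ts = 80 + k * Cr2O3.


Formula: Ts = 80 + k * Cr2O3
Substituting: Ts = 80 + 9.2780 * 3.5220
Result: 112.6771 C


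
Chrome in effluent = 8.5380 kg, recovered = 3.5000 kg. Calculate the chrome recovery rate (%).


Formula: Recovery = recovered / input * 100
Substituting: Recovery = 3.5000 / 8.5380 * 100
Result: 40.9932 %


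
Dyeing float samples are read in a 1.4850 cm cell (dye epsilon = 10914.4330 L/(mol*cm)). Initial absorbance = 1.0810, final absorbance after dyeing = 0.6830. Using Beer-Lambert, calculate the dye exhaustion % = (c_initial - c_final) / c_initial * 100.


c_initial = A_i / (epsilon * l) = 1.0810 / (10914.4330 * 1.4850) = 6.6696e-05 mol/L
c_final = A_f / (epsilon * l) = 0.6830 / (10914.4330 * 1.4850) = 4.2140e-05 mol/L
Exhaustion = (c_initial - c_final) / c_initial * 100 = (6.6696e-05 - 4.2140e-05) / 6.6696e-05 * 100 = 36.8178 %


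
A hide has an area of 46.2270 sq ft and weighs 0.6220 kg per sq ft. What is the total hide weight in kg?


Formula: Weight = area * weight_per_sqft
Substituting: Weight = 46.2270 * 0.6220
Result: 28.7532 kg


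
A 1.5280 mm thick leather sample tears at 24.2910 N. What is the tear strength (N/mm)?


Formula: Tear strength = force / thickness
Substituting: Tear strength = 24.2910 / 1.5280
Result: 15.8973 N/mm


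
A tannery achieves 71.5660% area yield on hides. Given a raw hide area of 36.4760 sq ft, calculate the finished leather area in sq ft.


Formula: finished = raw * yield / 100
Substituting: finished = 36.4760 * 71.5660 / 100
Result: 26.1044 sq ft


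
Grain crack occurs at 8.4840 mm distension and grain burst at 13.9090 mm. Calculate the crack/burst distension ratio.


Formula: Ratio = crack / burst
Substituting: Ratio = 8.4840 / 13.9090
Result: 0.6100


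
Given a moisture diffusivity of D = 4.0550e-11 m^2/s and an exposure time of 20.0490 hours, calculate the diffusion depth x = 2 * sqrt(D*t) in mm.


t = 20.0490 hr * 3600 = 72176.4000 s
D * t = 4.0550e-11 * 72176.4000 = 2.9268e-06
x = 2 * sqrt(D*t) = 2 * sqrt(2.9268e-06) = 0.00342155 m = 3.4216 mm
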